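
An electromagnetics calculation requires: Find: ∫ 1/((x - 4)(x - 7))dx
Partial fractions: 1/((x-4)(x-7)) = A/(x-4) + B/(x-7)
A = -1/3, B = 1/3
∫ [-1/3· 1/(x-4) + 1/3· 1/(x-7)] dx
= (1/3)[ln|x-7| - ln|x-4|] + C

Answer: (1/3)·ln|(x-7)/(x-4)| + C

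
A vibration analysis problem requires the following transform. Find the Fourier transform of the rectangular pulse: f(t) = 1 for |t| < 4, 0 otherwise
F(omega)=integral from -4 to 4 of e^(-j * omega * t) dt
=2 * sin(4 * omega)/omega=8 * sinc(4 * omega/pi)

Answer: 2 * sin(4 * omega)/omega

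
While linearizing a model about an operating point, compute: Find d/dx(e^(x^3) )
Chain rule: d/dx[e^u]=e^u · u' where u=x^3
u'=3x^2

Answer: 3x^2·e^(x^3)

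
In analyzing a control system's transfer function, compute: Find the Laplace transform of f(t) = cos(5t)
L{cos(wt)}=s/(s²+w²)
L{cos(5t)}=s/(s²+25)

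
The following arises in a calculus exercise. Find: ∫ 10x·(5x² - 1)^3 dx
Let u = 5x² - 1, du = 10x dx
∫ u^3 du = u^4/4 + C

Answer: (5x² - 1)^4/4 + C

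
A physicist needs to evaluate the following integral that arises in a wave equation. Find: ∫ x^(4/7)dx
Power rule: ∫ x^(4/7) dx = x^(11/7)/(11/7)+C

Answer: (7/11)·x^(11/7)+C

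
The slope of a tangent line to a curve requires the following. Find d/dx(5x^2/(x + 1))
Quotient rule: (f/g)'=(f'g - fg')/g²
f=5x^2, f'=10x
g=x + 1, g'=1

Answer: (10x·(x + 1) - 5x^2)/(x + 1)²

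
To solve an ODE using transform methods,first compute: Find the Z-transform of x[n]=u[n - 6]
Using the time-shift property: Z{u[n-6]}=z^(-6)*z/(z-1)
=z^(-5)/(z-1)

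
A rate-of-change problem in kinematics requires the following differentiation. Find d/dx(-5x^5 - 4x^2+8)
Power rule: d/dx(ax^n)=n·a·x^(n-1)
Term by term: -25·x^4 - 8·x

Answer: -25x^4 - 8x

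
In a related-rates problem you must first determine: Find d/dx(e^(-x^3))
Chain rule: d/dx[e^u]=e^u · u' where u=-x^3
u'=-3x^2

Answer: -3x^2·e^(-x^3)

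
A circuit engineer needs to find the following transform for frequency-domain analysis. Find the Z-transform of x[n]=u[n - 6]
Using the time-shift property: Z{u[n-6]}=z^(-6)*z/(z-1)
=z^(-5)/(z-1)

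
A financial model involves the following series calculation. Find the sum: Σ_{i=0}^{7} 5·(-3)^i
Geometric series: S = a(1 - r^n)/(1 - r)
a = 5, r = -3, n = 8
S = 5(1 - 6561)/4 = -8200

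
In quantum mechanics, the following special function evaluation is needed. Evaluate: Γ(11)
Γ(n)=(n-1)! for positive integers
Γ(11)=10!=3628800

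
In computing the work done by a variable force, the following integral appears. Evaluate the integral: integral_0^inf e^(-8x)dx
integral_0^inf e^(-8x) dx=[-1/8*e^(-8x)]_0^inf
=0 - (-1/8)=1/8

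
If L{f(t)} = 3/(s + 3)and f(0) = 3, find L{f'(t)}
L{f'(t)}=s·F(s) - f(0)=3s/(s+3)-3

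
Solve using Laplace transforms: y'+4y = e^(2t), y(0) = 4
Take L: sY - 4+4Y = 1/(s-2)
Y(s+4) = 1/(s-2)+4
Y = 1/((s-2)(s+4))+4/(s+4)
Partial fractions: 1/((s-2)(s+4)) = (1/6)/(s-2) - (1/6)/(s+4)
So Y = (1/6)/(s-2)+(23/6)/(s+4)
Inverse Laplace transform (L^(-1){1/(s-2)} = e^(2t), L^(-1){1/(s+4)} = e^(-4t)):

Answer: y(t) = (1/6)·e^(2t)+(23/6)·e^(-4t)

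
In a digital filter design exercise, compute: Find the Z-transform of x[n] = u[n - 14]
Using the time-shift property: Z{u[n-14]}=z^(-14) * z/(z-1)
=z^(-13)/(z-1)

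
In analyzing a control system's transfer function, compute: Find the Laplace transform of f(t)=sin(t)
L{sin(wt)}=w/(s²+w²)
L{sin(t)}=1/(s²+1)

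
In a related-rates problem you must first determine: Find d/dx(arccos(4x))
d/dx[arccos(u)]=-u'/√(1-u²), u=4x, u'=4

Answer: -4/√(1 - 16x²)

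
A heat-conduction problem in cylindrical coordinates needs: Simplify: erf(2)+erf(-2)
erf is odd: erf(-2)=-erf(2)
erf(2)+erf(-2)=erf(2) - erf(2)=0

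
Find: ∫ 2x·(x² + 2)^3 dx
Let u=x² + 2, du=2x dx
∫ u^3 du=u^4/4 + C

Answer: (x² + 2)^4/4 + C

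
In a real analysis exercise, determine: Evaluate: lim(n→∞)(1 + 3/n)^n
This is the definition of e^3: lim(1+3/n)^n = e^3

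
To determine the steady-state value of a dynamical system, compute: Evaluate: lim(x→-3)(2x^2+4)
Polynomial is continuous, so substitute x = -3:
2·(-3)^2+4 = 22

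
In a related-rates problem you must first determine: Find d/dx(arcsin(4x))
d/dx[arcsin(u)]=u'/√(1-u²), u=4x, u'=4

Answer: 4/√(1-16x²)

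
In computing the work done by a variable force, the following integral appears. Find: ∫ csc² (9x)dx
Since d/dx[-cot(9x)]=9csc²(9x), integral=-cot(9x)/9 + C

Answer: (-1/9)cot(9x) + C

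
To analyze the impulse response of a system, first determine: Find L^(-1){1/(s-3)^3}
L^(-1){1/(s-a)^n} = t^(n-1)·e^(at)/(n-1)!
Here a = 3, n = 3: t^2·e^(3t)/2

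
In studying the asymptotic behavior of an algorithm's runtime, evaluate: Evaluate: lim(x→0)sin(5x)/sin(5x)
sin(u) ≈ u for small u:
sin(5x)/sin(5x) ≈ 5x/(5x)=5/5

Answer: 1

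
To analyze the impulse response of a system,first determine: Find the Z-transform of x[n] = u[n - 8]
Using the time-shift property: Z{u[n-8]} = z^(-8) * z/(z-1)
= z^(-7)/(z-1)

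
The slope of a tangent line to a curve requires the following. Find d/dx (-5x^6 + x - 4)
Power rule: d/dx(ax^n)=n·a·x^(n-1)
Term by term: -30·x^5+1

Answer: -30x^5+1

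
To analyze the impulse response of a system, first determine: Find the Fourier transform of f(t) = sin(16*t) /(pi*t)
sin(W*t)/(pi*t)=(W/pi)*sinc(W*t/pi) is the impulse response of the ideal low-pass filter with cutoff W (here W=16).
Its Fourier transform is a rectangular function:
F(omega)=1 for |omega| < 16, 0 otherwise

Answer: rect(omega/32) [i.e., 1 for |omega| < 16, 0 otherwise]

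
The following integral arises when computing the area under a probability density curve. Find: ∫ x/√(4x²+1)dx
Let u = 4x²+1, du = 8x dx
∫ (1/8)·u^(-1/2) du = √u/4+C

Answer: √(4x²+1)/4+C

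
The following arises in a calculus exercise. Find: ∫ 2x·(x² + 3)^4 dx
Let u=x²+3, du=2x dx
∫ u^4 du=u^5/5+C

Answer: (x²+3)^5/5+C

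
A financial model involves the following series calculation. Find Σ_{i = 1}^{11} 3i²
=3·n(n + 1)(2n + 1)/6=3·11·12·23/6=1518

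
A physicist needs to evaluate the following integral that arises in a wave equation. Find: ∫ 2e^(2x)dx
Since d/dx[e^(2x)] = 2e^(2x), we get 1 e^(2x)+C

Answer: e^(2x)+C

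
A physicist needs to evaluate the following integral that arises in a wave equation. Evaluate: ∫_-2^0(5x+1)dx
Step 1: Find antiderivative F(x) = (5/2)x^2 + x
Step 2: F(0) - F(-2) = 0 - (8) = -8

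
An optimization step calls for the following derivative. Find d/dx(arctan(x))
d/dx[arctan(u)] = u'/(1+u²), u = x, u' = 1

Answer: 1/(1+x²)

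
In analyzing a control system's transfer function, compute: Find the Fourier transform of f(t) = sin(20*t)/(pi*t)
sin(W * t)/(pi * t)=(W/pi) * sinc(W * t/pi) is the impulse response of the ideal low-pass filter with cutoff W (here W=20).
Its Fourier transform is a rectangular function:
F(omega)=1 for |omega| < 20, 0 otherwise

Answer: rect(omega/40) [i.e., 1 for |omega| < 20, 0 otherwise]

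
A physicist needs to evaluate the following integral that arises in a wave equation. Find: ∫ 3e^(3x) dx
Since d/dx[e^(3x)]=3e^(3x), we get 1 e^(3x)+C

Answer: e^(3x)+C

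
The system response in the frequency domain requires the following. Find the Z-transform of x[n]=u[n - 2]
Using the time-shift property: Z{u[n-2]} = z^(-2)*z/(z-1)
= z^(-1)/(z-1)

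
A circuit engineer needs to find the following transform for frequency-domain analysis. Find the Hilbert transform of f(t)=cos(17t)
The Hilbert transform shifts each frequency component by -pi/2.
H{cos(wt)} = sin(wt)
With w = 17: H{cos(17t)} = sin(17t)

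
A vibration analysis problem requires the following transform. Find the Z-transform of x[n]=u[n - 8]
Using the time-shift property: Z{u[n-8]} = z^(-8)*z/(z-1)
= z^(-7)/(z-1)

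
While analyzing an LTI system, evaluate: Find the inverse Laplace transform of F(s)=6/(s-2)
L^(-1){6/(s-a)} = c·e^(at)
Here a = 2, c = 6

Answer: 6e^(2t)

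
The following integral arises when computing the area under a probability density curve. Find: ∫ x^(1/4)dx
Power rule: ∫ x^(1/4) dx=x^(5/4)/(5/4) + C

Answer: (4/5)·x^(5/4) + C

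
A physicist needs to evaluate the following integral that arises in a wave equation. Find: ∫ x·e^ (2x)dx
Integration by parts: u = x, dv = e^(2x) dx
du = dx, v = e^(2x)/2
= x·e^(2x)/2 - ∫ e^(2x)/2 dx
= x·e^(2x)/2 - e^(2x)/4 + C

Answer: e^(2x)(x/2 - 1/4) + C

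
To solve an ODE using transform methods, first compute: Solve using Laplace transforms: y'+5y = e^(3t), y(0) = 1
Take L: sY - 1 + 5Y=1/(s-3)
Y(s + 5)=1/(s-3) + 1
Y=1/((s-3)(s + 5)) + 1/(s + 5)
Partial fractions: 1/((s-3)(s + 5))=(1/8)/(s-3) - (1/8)/(s + 5)
So Y=(1/8)/(s-3) + (7/8)/(s + 5)
Inverse Laplace transform (L^(-1){1/(s-3)}=e^(3t), L^(-1){1/(s + 5)}=e^(-5t)):

Answer: y(t)=(1/8)·e^(3t) + (7/8)·e^(-5t)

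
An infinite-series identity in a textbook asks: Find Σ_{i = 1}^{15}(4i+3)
=4·Σ i+3·15=4·120+45=525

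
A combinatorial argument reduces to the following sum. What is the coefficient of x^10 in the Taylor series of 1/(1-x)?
1/(1-x)=Σ x^n for |x|<1
All coefficients are 1

Answer: 1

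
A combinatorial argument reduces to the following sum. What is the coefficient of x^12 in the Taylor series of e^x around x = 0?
Taylor series of e^x = Σ x^n/n!
Coefficient of x^12 = 1/12! = 1/479001600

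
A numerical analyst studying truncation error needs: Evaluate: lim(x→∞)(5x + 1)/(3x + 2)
Divide numerator and denominator by x:
lim (5 + 1/x)/(3 + 2/x) = 5/3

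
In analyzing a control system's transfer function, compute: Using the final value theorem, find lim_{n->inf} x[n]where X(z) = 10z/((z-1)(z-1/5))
Final value theorem: lim x[n]=lim_{z->1} (z-1)*X(z)
(z-1)*X(z)=10z/(z-1/5)
As z->1: 10/(1-1/5)=10/(4/5)=25/2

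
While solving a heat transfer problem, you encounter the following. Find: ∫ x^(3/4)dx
Power rule: ∫ x^(3/4) dx=x^(7/4)/(7/4)+C

Answer: (4/7)·x^(7/4)+C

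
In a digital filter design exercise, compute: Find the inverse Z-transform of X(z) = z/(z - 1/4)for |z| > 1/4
Standard pair: z/(z-a) <-> a^n*u[n] for causal signals
With a = 1/4: x[n] = (1/4)^n*u[n]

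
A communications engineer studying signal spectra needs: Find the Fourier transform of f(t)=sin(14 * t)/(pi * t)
sin(W*t)/(pi*t) = (W/pi)*sinc(W*t/pi) is the impulse response of the ideal low-pass filter with cutoff W (here W = 14).
Its Fourier transform is a rectangular function:
F(omega) = 1 for |omega| < 14, 0 otherwise

Answer: rect(omega/28) [i.e., 1 for |omega| < 14, 0 otherwise]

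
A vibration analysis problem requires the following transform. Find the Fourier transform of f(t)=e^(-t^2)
The Fourier transform of a Gaussian e^(-t^2) is sqrt(pi) * e^(-omega^2/4).
With a = 1: F(omega) = sqrt(pi) * e^(-omega^2/4)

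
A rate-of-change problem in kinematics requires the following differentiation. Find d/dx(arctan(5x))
d/dx[arctan(u)]=u'/(1+u²), u=5x, u'=5

Answer: 5/(1+25x²)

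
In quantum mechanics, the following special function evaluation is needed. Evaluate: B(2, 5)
B(x,y)=Γ(x)Γ(y)/Γ(x + y)=(x-1)!(y-1)!/(x + y-1)!
B(2,5)=1!·4!/6!=1/30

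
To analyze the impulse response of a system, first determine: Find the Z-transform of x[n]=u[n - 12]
Using the time-shift property: Z{u[n-12]} = z^(-12) * z/(z-1)
= z^(-11)/(z-1)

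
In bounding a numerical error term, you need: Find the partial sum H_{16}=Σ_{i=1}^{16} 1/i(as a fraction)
H_16=1 + 1/2 + 1/3 + ... + 1/16
=2436559/720720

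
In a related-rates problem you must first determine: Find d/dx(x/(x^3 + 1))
Quotient rule: (f/g)' = (f'g - fg')/g²
f = x, f' = 1
g = x^3+1, g' = 3x^2

Answer: (1·(x^3+1)-3x^3)/(x^3+1)²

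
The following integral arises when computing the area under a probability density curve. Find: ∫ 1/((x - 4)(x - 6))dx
Partial fractions: 1/((x-4)(x-6)) = A/(x-4)+B/(x-6)
A = -1/2, B = 1/2
∫ [-1/2· 1/(x-4)+1/2· 1/(x-6)] dx
= (1/2)[ln|x-6| - ln|x-4|]+C

Answer: (1/2)·ln|(x-6)/(x-4)|+C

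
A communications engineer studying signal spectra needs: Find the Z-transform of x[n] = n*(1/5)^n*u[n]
Using the property Z{n*a^n*u[n]} = az/(z-a)^2
With a = 1/5: X(z) = (1/5)z/(z - 1/5)^2, |z| > 1/5

Answer: (1/5)z/(z - 1/5)^2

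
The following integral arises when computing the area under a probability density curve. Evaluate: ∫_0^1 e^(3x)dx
Antiderivative: (1/3)e^(3x)
Evaluate: (1/3)(e^3-1)

Answer: (e^3-1)/3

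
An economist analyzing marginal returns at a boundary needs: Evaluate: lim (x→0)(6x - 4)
Polynomial is continuous, so substitute x = 0:
6·0-4 = -4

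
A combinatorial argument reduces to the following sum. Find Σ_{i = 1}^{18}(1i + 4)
= 1·Σ i+4·18 = 1·171+72 = 243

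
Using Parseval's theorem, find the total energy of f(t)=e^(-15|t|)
Parseval's theorem: E = integral |f(t)|^2 dt = (1/2pi) integral |F(omega)|^2 domega
E = integral_{-inf}^{inf} e^(-30|t|) dt = 2 * integral_0^inf e^(-30t) dt = 2/(2 * 15) = 1/15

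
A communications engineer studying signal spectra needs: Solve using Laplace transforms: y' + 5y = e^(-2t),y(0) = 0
Take L: sY - 0 + 5Y=1/(s + 2)
Y(s + 5)=1/(s + 2) + 0
Y=1/((s + 2)(s + 5)) + 0/(s + 5)
Partial fractions: 1/((s + 2)(s + 5))=(1/3)/(s + 2) - (1/3)/(s + 5)
So Y=(1/3)/(s + 2) - (1/3)/(s + 5)
Inverse Laplace transform (L^(-1){1/(s + 2)}=e^(-2t), L^(-1){1/(s + 5)}=e^(-5t)):

Answer: y(t)=(1/3)·e^(-2t) - (1/3)·e^(-5t)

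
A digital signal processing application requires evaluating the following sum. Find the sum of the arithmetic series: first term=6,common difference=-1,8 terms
Last term: a_n = 6+(8-1)·-1 = -1
Sum = n(a_1+a_n)/2 = 8(6+(-1))/2 = 20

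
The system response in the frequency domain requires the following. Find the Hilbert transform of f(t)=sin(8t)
The Hilbert transform shifts each frequency component by -pi/2.
H{sin(wt)}=-cos(wt)
With w=8: H{sin(8t)}=-cos(8t)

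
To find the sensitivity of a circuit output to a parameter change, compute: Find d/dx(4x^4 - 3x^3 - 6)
Power rule: d/dx(ax^n) = n·a·x^(n-1)
Term by term: 16·x^3-9·x^2

Answer: 16x^3-9x^2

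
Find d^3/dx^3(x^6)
Apply power rule 3 times:
d^1: 6x^5
d^2: 30x^4
d^3: 120x^3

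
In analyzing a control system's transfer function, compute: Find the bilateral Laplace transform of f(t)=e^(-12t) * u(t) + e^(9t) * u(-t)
For e^(-12t)*u(t): L=1/(s + 12), Re(s) > -12
For e^(9t)*u(-t): L=-1/(s-9), Re(s) < 9
Combined: F(s)=1/(s + 12) - 1/(s-9), -12 < Re(s) < 9

Answer: 1/(s + 12) - 1/(s-9), ROC: -12 < Re(s) < 9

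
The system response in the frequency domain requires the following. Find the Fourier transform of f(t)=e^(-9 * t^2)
The Fourier transform of a Gaussian e^(-a * t^2) is sqrt(pi/a) * e^(-omega^2/(4a)).
With a=9: F(omega)=sqrt(pi)/3 * e^(-omega^2/36)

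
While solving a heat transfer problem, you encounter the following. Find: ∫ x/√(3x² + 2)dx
Let u = 3x² + 2, du = 6x dx
∫ (1/6)·u^(-1/2) du = √u/3 + C

Answer: √(3x² + 2)/3 + C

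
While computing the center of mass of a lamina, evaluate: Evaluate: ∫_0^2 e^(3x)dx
Antiderivative: (1/3)e^(3x)
Evaluate: (1/3)(e^6 - 1)

Answer: (e^6 - 1)/3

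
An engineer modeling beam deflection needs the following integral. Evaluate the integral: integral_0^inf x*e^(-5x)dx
This is a Gamma integral. Substitute u = 5x (du = 5 dx):
integral_0^inf x*e^(-5x) dx = (1/5^2) integral_0^inf u^1*e^(-u) du
= Gamma(2)/5^2 = 1!/5^2 = 1/25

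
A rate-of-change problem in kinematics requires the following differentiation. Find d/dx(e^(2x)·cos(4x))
Product rule: (fg)'=f'g+fg'
f=e^(2x), f'=2·e^(2x)
g=cos(4x), g'=-4·sin(4x)

Answer: 2·e^(2x)·cos(4x)-4·e^(2x)·sin(4x)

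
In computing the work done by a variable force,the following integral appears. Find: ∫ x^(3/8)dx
Power rule: ∫ x^(3/8) dx=x^(11/8)/(11/8)+C

Answer: (8/11)·x^(11/8)+C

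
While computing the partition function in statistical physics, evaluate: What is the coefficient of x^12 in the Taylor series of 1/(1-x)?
1/(1-x) = Σ x^n for |x|<1
All coefficients are 1

Answer: 1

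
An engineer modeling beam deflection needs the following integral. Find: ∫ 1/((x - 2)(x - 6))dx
Partial fractions: 1/((x-2)(x-6)) = A/(x-2) + B/(x-6)
A = -1/4, B = 1/4
∫ [-1/4· 1/(x-2) + 1/4· 1/(x-6)] dx
= (1/4)[ln|x-6| - ln|x-2|] + C

Answer: (1/4)·ln|(x-6)/(x-2)| + C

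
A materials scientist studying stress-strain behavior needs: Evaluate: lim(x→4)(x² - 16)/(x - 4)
Factor: (x² - 16) = (x-4)(x + 4)
Cancel (x-4): lim(x→4) (x + 4) = 8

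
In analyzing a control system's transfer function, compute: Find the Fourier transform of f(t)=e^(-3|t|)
Using the standard pair: F{e^(-a|t|)}=2a/(a^2+omega^2)
With a=3: F(omega)=6/(9+omega^2)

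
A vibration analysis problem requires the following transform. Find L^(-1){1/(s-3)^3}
L^(-1){1/(s-a)^n}=t^(n-1)·e^(at)/(n-1)!
Here a=3, n=3: t^2·e^(3t)/2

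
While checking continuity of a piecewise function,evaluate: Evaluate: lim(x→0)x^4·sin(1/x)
Squeeze theorem: -|x^4| ≤ x^4·sin(1/x) ≤ |x^4|
Since x^4 → 0 as x → 0, by squeeze theorem the limit is 0

Answer: 0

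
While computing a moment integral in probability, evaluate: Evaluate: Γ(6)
Γ(n)=(n-1)! for positive integers
Γ(6)=5!=120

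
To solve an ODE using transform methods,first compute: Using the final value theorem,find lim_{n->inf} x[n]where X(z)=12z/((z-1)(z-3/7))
Final value theorem: lim x[n]=lim_{z->1} (z-1) * X(z)
(z-1) * X(z)=12z/(z-3/7)
As z->1: 12/(1 - 3/7)=12/(4/7)=21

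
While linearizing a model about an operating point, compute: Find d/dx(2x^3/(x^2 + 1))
Quotient rule: (f/g)'=(f'g - fg')/g²
f=2x^3, f'=6x^2
g=x^2+1, g'=2x

Answer: (6x^2·(x^2+1)-4x^4)/(x^2+1)²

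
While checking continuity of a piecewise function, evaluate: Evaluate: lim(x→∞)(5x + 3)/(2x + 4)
Divide numerator and denominator by x:
lim (5+3/x)/(2+4/x) = 5/2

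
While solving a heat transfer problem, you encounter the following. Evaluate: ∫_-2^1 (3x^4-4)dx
Step 1: Find antiderivative F(x)=(3/5)x^5-4x
Step 2: F(1) - F(-2)=-17/5 - (-56/5)=39/5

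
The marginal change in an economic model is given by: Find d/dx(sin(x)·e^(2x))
Product rule: (fg)'=f'g+fg'
f=sin(x), f'=cos(x)
g=e^(2x), g'=2·e^(2x)

Answer: cos(x)·e^(2x)+2·sin(x)·e^(2x)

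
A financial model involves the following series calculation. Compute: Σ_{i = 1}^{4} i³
Using formula: Σ i^3=[n(n + 1)/2]²=[4·5/2]²=100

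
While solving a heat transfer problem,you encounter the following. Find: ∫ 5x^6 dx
Using power rule: ∫ 5x^6 dx=5/7 x^7+C=(5/7)x^7+C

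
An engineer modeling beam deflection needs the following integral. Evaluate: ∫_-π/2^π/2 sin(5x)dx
Antiderivative: -cos(5x)/5
Evaluate at bounds: [-cos(5·π/2)/5] - [-cos(5·-π/2)/5]
= (-(0) + (0))/5 = 0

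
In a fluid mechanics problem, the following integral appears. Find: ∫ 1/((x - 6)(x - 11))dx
Partial fractions: 1/((x-6)(x-11)) = A/(x-6)+B/(x-11)
A = -1/5, B = 1/5
∫ [-1/5· 1/(x-6)+1/5· 1/(x-11)] dx
= (1/5)[ln|x-11| - ln|x-6|]+C

Answer: (1/5)·ln|(x-11)/(x-6)|+C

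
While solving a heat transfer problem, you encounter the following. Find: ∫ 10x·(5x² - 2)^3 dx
Let u = 5x² - 2, du = 10x dx
∫ u^3 du = u^4/4 + C

Answer: (5x² - 2)^4/4 + C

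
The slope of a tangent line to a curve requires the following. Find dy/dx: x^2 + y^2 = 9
Differentiate: 2x+2y·(dy/dx) = 0
dy/dx = -2x/(2y)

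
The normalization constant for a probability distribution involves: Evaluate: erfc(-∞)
erfc(x) = 1 - erf(x); erfc(-∞) = 1 - erf(-∞) = 1 - (-1) = 2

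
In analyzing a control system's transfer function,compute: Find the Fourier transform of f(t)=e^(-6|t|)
Using the standard pair: F{e^(-a|t|)} = 2a/(a^2 + omega^2)
With a = 6: F(omega) = 12/(36 + omega^2)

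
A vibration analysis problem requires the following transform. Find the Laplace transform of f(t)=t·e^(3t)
L{t·e^(at)} = 1/(s-a)²
L{t·e^(3t)} = 1/(s-3)²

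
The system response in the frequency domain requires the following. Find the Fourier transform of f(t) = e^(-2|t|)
Using the standard pair: F{e^(-a|t|)}=2a/(a^2+omega^2)
With a=2: F(omega)=4/(4+omega^2)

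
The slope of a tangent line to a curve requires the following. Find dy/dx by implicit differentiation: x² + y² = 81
Differentiate both sides: 2x + 2y·(dy/dx)=0
Solve: dy/dx=-2x/(2y)=-x/y

Answer: dy/dx=-x/y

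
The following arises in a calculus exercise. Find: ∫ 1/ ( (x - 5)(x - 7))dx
Partial fractions: 1/((x-5)(x-7)) = A/(x-5)+B/(x-7)
A = -1/2, B = 1/2
∫ [-1/2· 1/(x-5)+1/2· 1/(x-7)] dx
= (1/2)[ln|x-7| - ln|x-5|]+C

Answer: (1/2)·ln|(x-7)/(x-5)|+C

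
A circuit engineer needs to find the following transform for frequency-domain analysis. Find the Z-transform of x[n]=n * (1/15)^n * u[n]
Using the property Z{n * a^n * u[n]} = az/(z-a)^2
With a = 1/15: X(z) = (1/15)z/(z - 1/15)^2, |z| > 1/15

Answer: (1/15)z/(z - 1/15)^2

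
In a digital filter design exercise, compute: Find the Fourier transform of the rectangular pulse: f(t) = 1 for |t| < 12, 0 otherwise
F(omega)=integral from -12 to 12 of e^(-j * omega * t) dt
=2 * sin(12 * omega)/omega=24 * sinc(12 * omega/pi)

Answer: 2 * sin(12 * omega)/omega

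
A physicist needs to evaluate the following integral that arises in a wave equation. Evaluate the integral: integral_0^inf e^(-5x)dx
integral_0^inf e^(-5x) dx=[-1/5*e^(-5x)]_0^inf
=0 - (-1/5)=1/5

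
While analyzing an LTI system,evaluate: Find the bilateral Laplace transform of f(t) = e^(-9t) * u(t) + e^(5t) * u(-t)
For e^(-9t) * u(t): L=1/(s+9), Re(s) > -9
For e^(5t) * u(-t): L=-1/(s-5), Re(s) < 5
Combined: F(s)=1/(s+9)-1/(s-5), -9 < Re(s) < 5

Answer: 1/(s+9)-1/(s-5), ROC: -9 < Re(s) < 5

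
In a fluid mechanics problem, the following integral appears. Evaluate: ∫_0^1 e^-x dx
Antiderivative: -e^-x
Evaluate: -(e^-1-1)

Answer: (e^-1-1)/(-1)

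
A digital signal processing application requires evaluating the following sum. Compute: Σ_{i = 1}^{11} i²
Using formula: Σ i^2 = n(n + 1)(2n + 1)/6 = 11·12·23/6 = 506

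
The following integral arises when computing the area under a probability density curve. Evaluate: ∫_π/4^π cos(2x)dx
Antiderivative: sin(2x)/2
Evaluate at bounds: [sin(2·π)/2] - [sin(2·π/4)/2]
= ((0) - (1))/2 = -1/2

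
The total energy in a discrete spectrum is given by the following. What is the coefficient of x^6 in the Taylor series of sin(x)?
sin(x) has only odd powers. Coefficient of x^6 = 0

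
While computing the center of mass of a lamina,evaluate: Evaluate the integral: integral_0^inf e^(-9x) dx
integral_0^inf e^(-9x) dx = [-1/9*e^(-9x)]_0^inf
= 0 - (-1/9) = 1/9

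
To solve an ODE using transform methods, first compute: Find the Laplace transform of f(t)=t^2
L{t^n}=n!/s^(n + 1)
L{t^2}=2!/s^3=2/s^3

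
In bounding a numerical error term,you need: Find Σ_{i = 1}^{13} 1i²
= 1·n(n+1)(2n+1)/6 = 1·13·14·27/6 = 819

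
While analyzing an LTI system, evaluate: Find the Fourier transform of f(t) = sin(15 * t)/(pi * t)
sin(W * t)/(pi * t)=(W/pi) * sinc(W * t/pi) is the impulse response of the ideal low-pass filter with cutoff W (here W=15).
Its Fourier transform is a rectangular function:
F(omega)=1 for |omega| < 15, 0 otherwise

Answer: rect(omega/30) [i.e., 1 for |omega| < 15, 0 otherwise]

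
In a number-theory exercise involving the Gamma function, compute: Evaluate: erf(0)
erf(0)=0 (error function is odd and erf(0)=0 by definition)

Answer: 0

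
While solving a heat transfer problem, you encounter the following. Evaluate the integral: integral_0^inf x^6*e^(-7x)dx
This is a Gamma integral. Substitute u=7x (du=7 dx):
integral_0^inf x^6*e^(-7x) dx=(1/7^7) integral_0^inf u^6*e^(-u) du
=Gamma(7)/7^7=6!/7^7=720/823543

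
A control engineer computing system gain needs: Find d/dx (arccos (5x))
d/dx[arccos(u)] = -u'/√(1-u²), u = 5x, u' = 5

Answer: -5/√(1-25x²)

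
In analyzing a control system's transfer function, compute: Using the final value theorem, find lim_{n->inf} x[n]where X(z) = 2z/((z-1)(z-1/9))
Final value theorem: lim x[n]=lim_{z->1} (z-1)*X(z)
(z-1)*X(z)=2z/(z-1/9)
As z->1: 2/(1-1/9)=2/(8/9)=9/4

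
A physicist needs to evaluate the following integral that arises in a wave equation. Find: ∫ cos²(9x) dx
Using identity cos²(u) = (1 + cos(2u))/2:
∫ (1 + cos(18x))/2 dx = x/2 + sin(18x)/36 + C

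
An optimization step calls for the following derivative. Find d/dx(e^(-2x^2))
Chain rule: d/dx[e^u] = e^u · u' where u = -2x^2
u' = -4x

Answer: -4x·e^(-2x^2)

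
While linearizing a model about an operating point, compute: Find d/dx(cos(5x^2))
Chain rule: d/dx[cos(u)]=-sin(u)·u' where u=5x^2
u'=10x

Answer: -10x·sin(5x^2)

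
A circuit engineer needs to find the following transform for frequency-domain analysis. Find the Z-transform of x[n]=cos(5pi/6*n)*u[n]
Z{cos(w0 * n) * u[n]} = z(z - cos(w0))/(z^2 - 2z * cos(w0) + 1)
With w0 = 5pi/6: X(z) = z(z - cos(5pi/6))/(z^2 - 2z * cos(5pi/6) + 1)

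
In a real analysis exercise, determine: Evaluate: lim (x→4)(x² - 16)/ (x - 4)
Factor: (x² - 16)=(x-4)(x+4)
Cancel (x-4): lim(x→4) (x+4)=8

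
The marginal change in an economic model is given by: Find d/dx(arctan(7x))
d/dx[arctan(u)]=u'/(1 + u²), u=7x, u'=7

Answer: 7/(1 + 49x²)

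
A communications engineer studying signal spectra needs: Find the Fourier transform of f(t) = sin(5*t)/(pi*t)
sin(W*t)/(pi*t) = (W/pi)*sinc(W*t/pi) is the impulse response of the ideal low-pass filter with cutoff W (here W = 5).
Its Fourier transform is a rectangular function:
F(omega) = 1 for |omega| < 5, 0 otherwise

Answer: rect(omega/10) [i.e., 1 for |omega| < 5, 0 otherwise]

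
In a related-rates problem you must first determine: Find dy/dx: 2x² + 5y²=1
Differentiate: 4x + 10y·(dy/dx)=0
dy/dx=-4x/(10y)=-(2/5)·(x/y)

Answer: dy/dx=-(2/5)·(x/y)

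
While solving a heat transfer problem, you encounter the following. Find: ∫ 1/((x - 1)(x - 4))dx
Partial fractions: 1/((x-1)(x-4)) = A/(x-1) + B/(x-4)
A = -1/3, B = 1/3
∫ [-1/3· 1/(x-1) + 1/3· 1/(x-4)] dx
= (1/3)[ln|x-4| - ln|x-1|] + C

Answer: (1/3)·ln|(x-4)/(x-1)| + C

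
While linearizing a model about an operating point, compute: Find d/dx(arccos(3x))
d/dx[arccos(u)] = -u'/√(1-u²), u = 3x, u' = 3

Answer: -3/√(1 - 9x²)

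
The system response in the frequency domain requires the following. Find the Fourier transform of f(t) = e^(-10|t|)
Using the standard pair: F{e^(-a|t|)} = 2a/(a^2 + omega^2)
With a = 10: F(omega) = 20/(100 + omega^2)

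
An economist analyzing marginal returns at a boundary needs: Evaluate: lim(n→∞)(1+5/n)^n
This is the definition of e^5: lim(1+5/n)^n = e^5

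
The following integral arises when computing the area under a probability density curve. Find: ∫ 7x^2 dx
Using power rule: ∫ 7x^2 dx = 7/3 x^3 + C = (7/3)x^3 + C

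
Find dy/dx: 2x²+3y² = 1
Differentiate: 4x + 6y·(dy/dx)=0
dy/dx=-4x/(6y)=-(2/3)·(x/y)

Answer: dy/dx=-(2/3)·(x/y)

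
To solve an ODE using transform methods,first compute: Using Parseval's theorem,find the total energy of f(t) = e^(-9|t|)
Parseval's theorem: E = integral |f(t)|^2 dt = (1/2pi) integral |F(omega)|^2 domega
E = integral_{-inf}^{inf} e^(-18|t|) dt = 2 * integral_0^inf e^(-18t) dt = 2/(2 * 9) = 1/9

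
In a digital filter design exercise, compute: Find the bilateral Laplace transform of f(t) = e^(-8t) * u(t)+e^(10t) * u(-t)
For e^(-8t)*u(t): L=1/(s+8), Re(s) > -8
For e^(10t)*u(-t): L=-1/(s-10), Re(s) < 10
Combined: F(s)=1/(s+8)-1/(s-10), -8 < Re(s) < 10

Answer: 1/(s+8)-1/(s-10), ROC: -8 < Re(s) < 10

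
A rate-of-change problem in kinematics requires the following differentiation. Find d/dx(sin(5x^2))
Chain rule: d/dx[sin(u)] = cos(u)·u' where u = 5x^2
u' = 10x

Answer: 10x·cos(5x^2)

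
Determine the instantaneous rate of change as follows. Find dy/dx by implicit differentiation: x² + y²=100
Differentiate both sides: 2x+2y·(dy/dx) = 0
Solve: dy/dx = -2x/(2y) = -x/y

Answer: dy/dx = -x/y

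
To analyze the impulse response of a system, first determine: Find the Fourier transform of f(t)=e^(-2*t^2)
The Fourier transform of a Gaussian e^(-a * t^2) is sqrt(pi/a) * e^(-omega^2/(4a)).
With a=2: F(omega)=sqrt(pi/2) * e^(-omega^2/8)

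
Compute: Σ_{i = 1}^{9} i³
Using formula: Σ i^3=[n(n+1)/2]²=[9·10/2]²=2025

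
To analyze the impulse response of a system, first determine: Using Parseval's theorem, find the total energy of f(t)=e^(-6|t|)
Parseval's theorem: E = integral |f(t)|^2 dt = (1/2pi) integral |F(omega)|^2 domega
E = integral_{-inf}^{inf} e^(-12|t|) dt = 2*integral_0^inf e^(-12t) dt = 2/(2*6) = 1/6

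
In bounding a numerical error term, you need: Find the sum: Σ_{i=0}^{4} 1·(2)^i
Geometric series: S = a(1 - r^n)/(1 - r)
a = 1, r = 2, n = 5
S = 1(1 - 32)/-1 = 31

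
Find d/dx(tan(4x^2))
Chain rule: d/dx[tan(u)] = sec²(u)·u' where u = 4x^2
u' = 8x

Answer: 8x·sec²(4x^2)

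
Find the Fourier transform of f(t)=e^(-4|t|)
Using the standard pair: F{e^(-a|t|)}=2a/(a^2+omega^2)
With a=4: F(omega)=8/(16+omega^2)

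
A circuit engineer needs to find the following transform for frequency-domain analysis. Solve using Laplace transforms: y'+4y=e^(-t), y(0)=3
Take L: sY - 3+4Y=1/(s+1)
Y(s+4)=1/(s+1)+3
Y=1/((s+1)(s+4))+3/(s+4)
Partial fractions: 1/((s+1)(s+4))=(1/3)/(s+1) - (1/3)/(s+4)
So Y=(1/3)/(s+1)+(8/3)/(s+4)
Inverse Laplace transform (L^(-1){1/(s+1)}=e^(-t), L^(-1){1/(s+4)}=e^(-4t)):

Answer: y(t)=(1/3)·e^(-t)+(8/3)·e^(-4t)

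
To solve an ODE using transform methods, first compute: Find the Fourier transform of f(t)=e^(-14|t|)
Using the standard pair: F{e^(-a|t|)} = 2a/(a^2+omega^2)
With a = 14: F(omega) = 28/(196+omega^2)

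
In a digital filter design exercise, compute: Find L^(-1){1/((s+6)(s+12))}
Partial fractions: 1/((s + 6)(s + 12))=A/(s + 6) + B/(s + 12)
Cover-up: A=1/(s + 12)|_{s=-6}=1/6; B=1/(s + 6)|_{s=-12}=-1/6
L^(-1)=(1/6)e^(-6t) - (1/6)e^(-12t)

Answer: (1/6)(e^(-6t) - e^(-12t))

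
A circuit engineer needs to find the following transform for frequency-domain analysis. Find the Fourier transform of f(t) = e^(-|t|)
Using the standard pair: F{e^(-a|t|)}=2a/(a^2+omega^2)
With a=1: F(omega)=2/(1+omega^2)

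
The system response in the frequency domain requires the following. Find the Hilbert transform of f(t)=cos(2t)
The Hilbert transform shifts each frequency component by -pi/2.
H{cos(wt)}=sin(wt)
With w=2: H{cos(2t)}=sin(2t)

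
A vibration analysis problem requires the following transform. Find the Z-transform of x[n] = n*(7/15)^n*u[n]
Using the property Z{n*a^n*u[n]} = az/(z-a)^2
With a = 7/15: X(z) = (7/15)z/(z - 7/15)^2, |z| > 7/15

Answer: (7/15)z/(z - 7/15)^2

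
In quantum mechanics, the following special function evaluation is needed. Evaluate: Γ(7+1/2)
Γ(n + 1/2)=(2n)!√π/(4^n·n!)
=87178291200√π/(16384·5040)=(135135/128)·√π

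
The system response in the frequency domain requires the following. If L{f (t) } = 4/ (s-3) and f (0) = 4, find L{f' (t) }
L{f'(t)} = s·F(s) - f(0) = 4s/(s-3) - 4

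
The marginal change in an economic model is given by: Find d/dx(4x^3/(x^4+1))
Quotient rule: (f/g)' = (f'g - fg')/g²
f = 4x^3, f' = 12x^2
g = x^4 + 1, g' = 4x^3

Answer: (12x^2·(x^4 + 1) - 16x^6)/(x^4 + 1)²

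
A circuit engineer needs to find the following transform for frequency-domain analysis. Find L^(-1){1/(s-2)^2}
L^(-1){1/(s-a)^n} = t^(n-1)·e^(at)/(n-1)!
Here a = 2, n = 2: t^1·e^(2t)/1

Answer: t·e^(2t)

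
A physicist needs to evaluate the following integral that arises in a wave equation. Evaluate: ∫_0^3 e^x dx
Antiderivative: e^x
Evaluate: (e^3-1)

Answer: e^3-1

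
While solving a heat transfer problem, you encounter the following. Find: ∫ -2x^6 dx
Using power rule: ∫ -2x^6 dx = -2/7 x^7 + C = (-2/7)x^7 + C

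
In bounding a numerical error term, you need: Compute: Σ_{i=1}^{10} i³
Using formula: Σ i^3 = [n(n+1)/2]² = [10·11/2]² = 3025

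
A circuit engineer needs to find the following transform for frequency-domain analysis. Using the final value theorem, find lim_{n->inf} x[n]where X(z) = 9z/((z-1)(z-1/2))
Final value theorem: lim x[n] = lim_{z->1} (z-1) * X(z)
(z-1) * X(z) = 9z/(z-1/2)
As z->1: 9/(1 - 1/2) = 9/(1/2) = 18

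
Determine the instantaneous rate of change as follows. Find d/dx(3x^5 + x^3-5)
Power rule: d/dx(ax^n)=n·a·x^(n-1)
Term by term: 15·x^4+3·x^2

Answer: 15x^4+3x^2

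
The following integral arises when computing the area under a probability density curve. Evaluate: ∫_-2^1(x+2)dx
Step 1: Find antiderivative F(x)=(1/2)x^2+2x
Step 2: F(1) - F(-2)=5/2 - (-2)=9/2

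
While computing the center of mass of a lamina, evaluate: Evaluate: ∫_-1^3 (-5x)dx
Step 1: Find antiderivative F(x)=(-5/2)x^2
Step 2: F(3) - F(-1)=-45/2 - (-5/2)=-20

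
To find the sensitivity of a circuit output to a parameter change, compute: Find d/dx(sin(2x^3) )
Chain rule: d/dx[sin(u)] = cos(u)·u' where u = 2x^3
u' = 6x^2

Answer: 6x^2·cos(2x^3)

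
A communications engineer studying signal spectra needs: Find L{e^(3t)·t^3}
First shifting: L{e^(at)f(t)} = F(s-a)
L{t^3} = 6/s^4
Shift s → s-3: 6/(s-3)^4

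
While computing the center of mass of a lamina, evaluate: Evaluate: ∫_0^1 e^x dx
Antiderivative: e^x
Evaluate: (e^1-1)

Answer: e^1-1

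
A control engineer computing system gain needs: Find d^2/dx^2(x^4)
Apply power rule 2 times:
d^1: 4x^3
d^2: 12x^2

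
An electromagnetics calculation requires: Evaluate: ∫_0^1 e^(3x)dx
Antiderivative: (1/3)e^(3x)
Evaluate: (1/3)(e^3 - 1)

Answer: (e^3 - 1)/3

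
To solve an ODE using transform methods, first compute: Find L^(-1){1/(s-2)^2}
L^(-1){1/(s-a)^n} = t^(n-1)·e^(at)/(n-1)!
Here a = 2, n = 2: t^1·e^(2t)/1

Answer: t·e^(2t)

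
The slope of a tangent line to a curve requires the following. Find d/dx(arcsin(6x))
d/dx[arcsin(u)] = u'/√(1-u²), u = 6x, u' = 6

Answer: 6/√(1-36x²)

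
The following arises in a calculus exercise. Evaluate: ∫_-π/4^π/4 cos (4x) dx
Antiderivative: sin(4x)/4
Evaluate at bounds: [sin(4·π/4)/4] - [sin(4·-π/4)/4]
= ((0) - (0))/4 = 0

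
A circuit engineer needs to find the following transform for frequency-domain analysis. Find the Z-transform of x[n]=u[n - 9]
Using the time-shift property: Z{u[n-9]}=z^(-9)*z/(z-1)
=z^(-8)/(z-1)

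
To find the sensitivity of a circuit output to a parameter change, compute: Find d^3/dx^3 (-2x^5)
Apply power rule 3 times:
d^1: -10x^4
d^2: -40x^3
d^3: -120x^2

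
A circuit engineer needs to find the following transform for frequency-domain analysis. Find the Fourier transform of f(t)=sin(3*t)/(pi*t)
sin(W * t)/(pi * t) = (W/pi) * sinc(W * t/pi) is the impulse response of the ideal low-pass filter with cutoff W (here W = 3).
Its Fourier transform is a rectangular function:
F(omega) = 1 for |omega| < 3, 0 otherwise

Answer: rect(omega/6) [i.e., 1 for |omega| < 3, 0 otherwise]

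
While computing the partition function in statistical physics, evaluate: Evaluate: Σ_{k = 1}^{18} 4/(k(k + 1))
Partial fractions: 4/(k(k + 1))=4/k - 4/(k + 1)
Telescoping sum: 4(1 - 1/19)=4·18/19

Answer: 72/19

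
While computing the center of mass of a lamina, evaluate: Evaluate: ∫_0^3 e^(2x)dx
Antiderivative: (1/2)e^(2x)
Evaluate: (1/2)(e^6 - 1)

Answer: (e^6 - 1)/2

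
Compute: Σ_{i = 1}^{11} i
Using formula: Σ i^1 = n(n+1)/2 = 11·12/2 = 66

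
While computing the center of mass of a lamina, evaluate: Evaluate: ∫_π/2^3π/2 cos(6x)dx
Antiderivative: sin(6x)/6
Evaluate at bounds: [sin(6·3π/2)/6] - [sin(6·π/2)/6]
=((0) - (0))/6=0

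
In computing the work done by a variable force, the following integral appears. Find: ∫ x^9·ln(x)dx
By parts: u=ln(x), dv=x^9 dx
du=1/x dx, v=x^10/10
=x^10·ln(x)/10 - ∫ x^9/10 dx
=x^10·ln(x)/10 - x^10/100+C

Answer: x^10(ln(x)/10-1/100)+C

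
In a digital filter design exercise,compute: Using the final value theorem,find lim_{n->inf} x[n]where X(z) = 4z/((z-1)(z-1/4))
Final value theorem: lim x[n] = lim_{z->1} (z-1)*X(z)
(z-1)*X(z) = 4z/(z-1/4)
As z->1: 4/(1-1/4) = 4/(3/4) = 16/3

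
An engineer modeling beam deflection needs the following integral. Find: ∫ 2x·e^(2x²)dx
Let u=2x², du=4x dx
∫ (1/2)e^u du=e^u/2 + C

Answer: e^(2x²)/2 + C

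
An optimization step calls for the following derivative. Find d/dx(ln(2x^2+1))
Chain rule: d/dx[ln(u)] = u'/u where u = 2x^2+1
u' = 4x

Answer: (4x)/(2x^2+1)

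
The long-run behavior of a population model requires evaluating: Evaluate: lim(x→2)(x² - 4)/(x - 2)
Factor: (x² - 4) = (x-2)(x + 2)
Cancel (x-2): lim(x→2) (x + 2) = 4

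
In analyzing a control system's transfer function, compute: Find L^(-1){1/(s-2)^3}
L^(-1){1/(s-a)^n}=t^(n-1)·e^(at)/(n-1)!
Here a=2, n=3: t^2·e^(2t)/2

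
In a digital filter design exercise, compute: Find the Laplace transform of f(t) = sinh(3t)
L{sinh(at)}=a/(s²-a²)
L{sinh(3t)}=3/(s²-9)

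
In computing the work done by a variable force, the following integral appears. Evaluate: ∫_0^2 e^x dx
Antiderivative: e^x
Evaluate: (e^2 - 1)

Answer: e^2 - 1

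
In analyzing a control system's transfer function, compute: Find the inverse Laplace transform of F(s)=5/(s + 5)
L^(-1){5/(s-a)}=c·e^(at)
Here a=-5, c=5

Answer: 5e^(-5t)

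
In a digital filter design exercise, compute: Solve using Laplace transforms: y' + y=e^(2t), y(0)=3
Take L: sY - 3 + Y=1/(s-2)
Y(s + 1)=1/(s-2) + 3
Y=1/((s-2)(s + 1)) + 3/(s + 1)
Partial fractions: 1/((s-2)(s + 1))=(1/3)/(s-2) - (1/3)/(s + 1)
So Y=(1/3)/(s-2) + (8/3)/(s + 1)
Inverse Laplace transform (L^(-1){1/(s-2)}=e^(2t), L^(-1){1/(s + 1)}=e^(-t)):

Answer: y(t)=(1/3)·e^(2t) + (8/3)·e^(-t)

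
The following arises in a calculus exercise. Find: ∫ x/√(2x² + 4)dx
Let u=2x² + 4, du=4x dx
∫ (1/4)·u^(-1/2) du=√u/2 + C

Answer: √(2x² + 4)/2 + C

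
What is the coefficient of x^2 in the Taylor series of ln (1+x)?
ln(1+x) = Σ (-1)^(n+1) x^n/n
Coefficient of x^2 = (-1)^3/2 = -1/2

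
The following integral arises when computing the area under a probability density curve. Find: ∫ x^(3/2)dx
Power rule: ∫ x^(3/2) dx = x^(5/2)/(5/2)+C

Answer: (2/5)·x^(5/2)+C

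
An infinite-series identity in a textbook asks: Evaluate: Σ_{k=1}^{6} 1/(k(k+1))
Partial fractions: 1/(k(k + 1)) = 1/k - 1/(k + 1)
Telescoping sum: 1(1 - 1/7) = 1·6/7

Answer: 6/7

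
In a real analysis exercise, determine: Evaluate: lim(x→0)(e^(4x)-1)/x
L'Hôpital (0/0): lim 4e^(4x)/1=4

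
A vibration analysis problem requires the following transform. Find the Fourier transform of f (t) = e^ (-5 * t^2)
The Fourier transform of a Gaussian e^(-a*t^2) is sqrt(pi/a)*e^(-omega^2/(4a)).
With a = 5: F(omega) = sqrt(pi/5)*e^(-omega^2/20)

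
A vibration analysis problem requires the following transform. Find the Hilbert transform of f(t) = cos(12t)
The Hilbert transform shifts each frequency component by -pi/2.
H{cos(wt)}=sin(wt)
With w=12: H{cos(12t)}=sin(12t)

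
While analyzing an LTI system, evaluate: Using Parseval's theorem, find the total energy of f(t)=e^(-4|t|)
Parseval's theorem: E = integral |f(t)|^2 dt = (1/2pi) integral |F(omega)|^2 domega
E = integral_{-inf}^{inf} e^(-8|t|) dt = 2*integral_0^inf e^(-8t) dt = 2/(2*4) = 1/4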